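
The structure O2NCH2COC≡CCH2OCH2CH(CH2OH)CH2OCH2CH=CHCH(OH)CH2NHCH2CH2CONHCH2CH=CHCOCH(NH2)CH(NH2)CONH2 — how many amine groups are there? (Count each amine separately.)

Working along the chain:
  O2NCH2: –NO2 on carbon → nitro group.
  CO: –C(=O)– with carbon on both sides → ketone.
  C≡C: C≡C triple bond → alkyne.
  CH2OCH2: C–O–C with sp³ carbons on both sides and no adjacent C=O → ether.
  CH(CH2OH): pendant –CH2OH on an sp³ backbone C → alcohol.
  CH2OCH2: C–O–C with sp³ carbons on both sides and no adjacent C=O → ether.
  CH=CH: C=C double bond → alkene.
  CH(OH): –OH on an sp³ carbon → alcohol (secondary).
  CH2NHCH2: C–N–C with sp³ carbons and no adjacent C=O → amine (secondary).
  CH2CONHCH2: –C(=O)–N– linkage → amide (the N is not an amine).
  CH=CH: C=C double bond → alkene.
  CO: –C(=O)– with carbon on both sides → ketone.
  CH(NH2): –NH2 on an sp³ carbon with no adjacent C=O → amine.
  CH(NH2): –NH2 on an sp³ carbon with no adjacent C=O → amine.
  CONH2: –C(=O)NH2: carbonyl C bonded to C and to N → amide (the N is not a separate amine).
Amine appears at: CH2NHCH2, CH(NH2), CH(NH2) → 3.

3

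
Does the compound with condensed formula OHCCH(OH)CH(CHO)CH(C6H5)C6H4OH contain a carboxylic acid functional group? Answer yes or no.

no

Working along the chain:
  OHC: terminal –CHO: carbonyl C bonded to H and C → aldehyde.
  CH(OH): –OH on an sp³ carbon → alcohol (secondary).
  CH(CHO): pendant –CHO: carbonyl C bonded to C and H → aldehyde.
  CH(C6H5): pendant –C6H5: benzene ring → arene.
  C6H4OH: –OH attached directly to an aromatic ring → phenol (not alcohol); the ring itself is an arene.
The groups actually present are: alcohol, aldehyde, arene, phenol.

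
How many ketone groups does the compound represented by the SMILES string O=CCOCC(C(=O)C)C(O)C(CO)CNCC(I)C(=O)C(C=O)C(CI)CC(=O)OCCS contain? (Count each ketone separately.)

2

terminal –CHO: carbonyl C bonded to H and C → aldehyde.
C–O–C with sp³ carbons on both sides and no adjacent C=O → ether.
pendant –COCH3: carbonyl C bonded to two carbons → ketone.
–OH on an sp³ carbon → alcohol (secondary).
pendant –CH2OH on an sp³ backbone C → alcohol.
C–N–C with sp³ carbons and no adjacent C=O → amine (secondary).
halogen on an sp³ carbon → alkyl halide.
–C(=O)– with carbon on both sides → ketone.
pendant –CHO: carbonyl C bonded to C and H → aldehyde.
pendant –CH2X: halogen on sp³ carbon → alkyl halide.
–C(=O)–O–C with C on the carbonyl side → ester.
–SH on an sp³ carbon → thiol.
Ketone appears at: CH(COCH3), CO → 2.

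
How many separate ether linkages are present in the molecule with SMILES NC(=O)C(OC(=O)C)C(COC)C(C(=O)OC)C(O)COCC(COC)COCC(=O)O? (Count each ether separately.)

4

Working along the chain:
  H2NCO: –C(=O)NH2: carbonyl C bonded to C and to N → amide (the N is not a separate amine).
  CH(OCOCH3): pendant –OC(=O)CH3: an acyloxy group → ester.
  CH(CH2OCH3): pendant –CH2OCH3: C–O–C linkage → ether.
  CH(COOCH3): pendant –COOCH3: carbonyl C bonded to C and –OCH3 → ester.
  CH(OH): –OH on an sp³ carbon → alcohol (secondary).
  CH2OCH2: C–O–C with sp³ carbons on both sides and no adjacent C=O → ether.
  CH(CH2OCH3): pendant –CH2OCH3: C–O–C linkage → ether.
  CH2OCH2: C–O–C with sp³ carbons on both sides and no adjacent C=O → ether.
  COOH: –COOH: carbonyl C bonded to –OH and C → carboxylic acid (the –OH is not a separate alcohol).
Ether appears at: CH(CH2OCH3), CH2OCH2, CH(CH2OCH3), CH2OCH2 → 4.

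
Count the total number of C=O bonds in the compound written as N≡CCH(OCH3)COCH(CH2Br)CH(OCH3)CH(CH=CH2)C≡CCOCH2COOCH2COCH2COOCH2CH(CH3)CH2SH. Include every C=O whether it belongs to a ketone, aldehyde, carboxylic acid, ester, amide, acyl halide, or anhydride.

CO: ketone, 1 C=O (running total 1).
CO: ketone, 1 C=O (running total 2).
CH2COOCH2: ester, 1 C=O (running total 3).
CO: ketone, 1 C=O (running total 4).
CH2COOCH2: ester, 1 C=O (running total 5).

5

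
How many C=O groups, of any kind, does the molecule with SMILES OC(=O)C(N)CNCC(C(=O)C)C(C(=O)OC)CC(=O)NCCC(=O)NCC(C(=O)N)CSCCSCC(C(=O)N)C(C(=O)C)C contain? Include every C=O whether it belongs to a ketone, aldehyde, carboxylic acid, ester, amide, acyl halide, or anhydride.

HOOC: carboxylic acid, 1 C=O (running total 1).
CH(COCH3): ketone, 1 C=O (running total 2).
CH(COOCH3): ester, 1 C=O (running total 3).
CH2CONHCH2: amide, 1 C=O (running total 4).
CH2CONHCH2: amide, 1 C=O (running total 5).
CH(CONH2): amide, 1 C=O (running total 6).
CH(CONH2): amide, 1 C=O (running total 7).
CH(COCH3): ketone, 1 C=O (running total 8).

8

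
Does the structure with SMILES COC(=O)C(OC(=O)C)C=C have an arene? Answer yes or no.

no

Working along the chain:
  CH3OOC: CH3O–C(=O)–: carbonyl C bonded to C and to –OCH3 → ester (not ketone + ether).
  CH(OCOCH3): pendant –OC(=O)CH3: an acyloxy group → ester.
  CH=CH2: C=C double bond → alkene.
The groups actually present are: alkene, ester.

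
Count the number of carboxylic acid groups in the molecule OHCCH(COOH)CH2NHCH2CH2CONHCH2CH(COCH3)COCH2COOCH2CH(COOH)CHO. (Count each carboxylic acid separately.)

2

Reading the structure from left to right:
  OHC: terminal –CHO: carbonyl C bonded to H and C → aldehyde.
  CH(COOH): pendant –COOH: carbonyl C bonded to C and –OH → carboxylic acid.
  CH2NHCH2: C–N–C with sp³ carbons and no adjacent C=O → amine (secondary).
  CH2CONHCH2: –C(=O)–N– linkage → amide (the N is not an amine).
  CH(COCH3): pendant –COCH3: carbonyl C bonded to two carbons → ketone.
  CO: –C(=O)– with carbon on both sides → ketone.
  CH2COOCH2: –C(=O)–O–C with C on the carbonyl side → ester.
  CH(COOH): pendant –COOH: carbonyl C bonded to C and –OH → carboxylic acid.
  CHO: terminal –CHO: carbonyl C bonded to H and C → aldehyde.
Carboxylic acid appears at: CH(COOH), CH(COOH) → 2.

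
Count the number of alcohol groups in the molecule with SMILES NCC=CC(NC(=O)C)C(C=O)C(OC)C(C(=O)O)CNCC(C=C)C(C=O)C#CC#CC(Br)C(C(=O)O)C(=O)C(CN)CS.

–NH2 on an sp³ carbon with no adjacent C=O → amine.
C=C double bond → alkene.
pendant –NHC(=O)CH3: N bonded to a carbonyl → amide (not amine).
pendant –CHO: carbonyl C bonded to C and H → aldehyde.
pendant –OCH3: C–O–C with sp³ C, no adjacent C=O → ether.
pendant –COOH: carbonyl C bonded to C and –OH → carboxylic acid.
C–N–C with sp³ carbons and no adjacent C=O → amine (secondary).
pendant –CH=CH2: C=C double bond → alkene.
pendant –CHO: carbonyl C bonded to C and H → aldehyde.
C≡C triple bond → alkyne.
C≡C triple bond → alkyne.
halogen on an sp³ carbon → alkyl halide.
pendant –COOH: carbonyl C bonded to C and –OH → carboxylic acid.
–C(=O)– with carbon on both sides → ketone.
pendant –CH2NH2: N on sp³ C, no adjacent C=O → amine.
–SH on an sp³ carbon → thiol.
No segment is a alcohol: CH(CHO) is aldehyde, not alcohol; CH(OCH3) is ether, not alcohol; CH(COOH) is carboxylic acid, not alcohol. → 0.

0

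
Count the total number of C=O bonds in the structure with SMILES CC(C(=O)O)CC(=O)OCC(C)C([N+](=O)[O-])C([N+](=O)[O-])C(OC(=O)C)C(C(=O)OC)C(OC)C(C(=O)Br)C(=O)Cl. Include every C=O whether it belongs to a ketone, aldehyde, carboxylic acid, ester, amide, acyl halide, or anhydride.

6

CH(COOH): carboxylic acid, 1 C=O (running total 1).
CH2COOCH2: ester, 1 C=O (running total 2).
CH(OCOCH3): ester, 1 C=O (running total 3).
CH(COOCH3): ester, 1 C=O (running total 4).
CH(COBr): acyl halide, 1 C=O (running total 5).
COCl: acyl halide, 1 C=O (running total 6).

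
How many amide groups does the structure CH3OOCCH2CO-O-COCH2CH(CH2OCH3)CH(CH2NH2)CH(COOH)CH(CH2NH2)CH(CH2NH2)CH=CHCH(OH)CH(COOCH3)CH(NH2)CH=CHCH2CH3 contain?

Working along the chain:
  CH3OOC: CH3O–C(=O)–: carbonyl C bonded to C and to –OCH3 → ester (not ketone + ether).
  CH2CO-O-COCH2: two acyl groups sharing one oxygen, –C(=O)–O–C(=O)– → anhydride.
  CH(CH2OCH3): pendant –CH2OCH3: C–O–C linkage → ether.
  CH(CH2NH2): pendant –CH2NH2: N on sp³ C, no adjacent C=O → amine.
  CH(COOH): pendant –COOH: carbonyl C bonded to C and –OH → carboxylic acid.
  CH(CH2NH2): pendant –CH2NH2: N on sp³ C, no adjacent C=O → amine.
  CH(CH2NH2): pendant –CH2NH2: N on sp³ C, no adjacent C=O → amine.
  CH=CH: C=C double bond → alkene.
  CH(OH): –OH on an sp³ carbon → alcohol (secondary).
  CH(COOCH3): pendant –COOCH3: carbonyl C bonded to C and –OCH3 → ester.
  CH(NH2): –NH2 on an sp³ carbon with no adjacent C=O → amine.
  CH=CH: C=C double bond → alkene.
No segment is a amide: CH(CH2NH2) is amine, not amide; CH(CH2NH2) is amine, not amide; CH(CH2NH2) is amine, not amide. → 0.

0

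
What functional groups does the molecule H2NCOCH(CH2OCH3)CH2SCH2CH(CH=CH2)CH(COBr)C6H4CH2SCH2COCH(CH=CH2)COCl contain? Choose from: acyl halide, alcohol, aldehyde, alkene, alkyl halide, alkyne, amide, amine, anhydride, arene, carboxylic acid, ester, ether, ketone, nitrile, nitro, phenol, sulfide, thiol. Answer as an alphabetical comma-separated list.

acyl halide, alkene, amide, arene, ether, ketone, sulfide

Working along the chain:
  H2NCO: –C(=O)NH2: carbonyl C bonded to C and to N → amide (the N is not a separate amine).
  CH(CH2OCH3): pendant –CH2OCH3: C–O–C linkage → ether.
  CH2SCH2: C–S–C linkage → sulfide (thioether).
  CH(CH=CH2): pendant –CH=CH2: C=C double bond → alkene.
  CH(COBr): pendant –C(=O)X: carbonyl C bonded to C and halogen → acyl halide.
  C6H4: para-disubstituted benzene ring → arene.
  CH2SCH2: C–S–C linkage → sulfide (thioether).
  CO: –C(=O)– with carbon on both sides → ketone.
  CH(CH=CH2): pendant –CH=CH2: C=C double bond → alkene.
  COCl: –C(=O)Cl: carbonyl C bonded to C and to a halogen → acyl halide (not alkyl halide).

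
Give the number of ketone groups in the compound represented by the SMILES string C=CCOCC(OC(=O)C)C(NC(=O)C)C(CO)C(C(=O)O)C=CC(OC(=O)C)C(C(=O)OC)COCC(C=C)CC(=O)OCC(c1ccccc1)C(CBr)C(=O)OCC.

0

Reading the structure from left to right:
  CH2=CH: C=C double bond → alkene.
  CH2OCH2: C–O–C with sp³ carbons on both sides and no adjacent C=O → ether.
  CH(OCOCH3): pendant –OC(=O)CH3: an acyloxy group → ester.
  CH(NHCOCH3): pendant –NHC(=O)CH3: N bonded to a carbonyl → amide (not amine).
  CH(CH2OH): pendant –CH2OH on an sp³ backbone C → alcohol.
  CH(COOH): pendant –COOH: carbonyl C bonded to C and –OH → carboxylic acid.
  CH=CH: C=C double bond → alkene.
  CH(OCOCH3): pendant –OC(=O)CH3: an acyloxy group → ester.
  CH(COOCH3): pendant –COOCH3: carbonyl C bonded to C and –OCH3 → ester.
  CH2OCH2: C–O–C with sp³ carbons on both sides and no adjacent C=O → ether.
  CH(CH=CH2): pendant –CH=CH2: C=C double bond → alkene.
  CH2COOCH2: –C(=O)–O–C with C on the carbonyl side → ester.
  CH(C6H5): pendant –C6H5: benzene ring → arene.
  CH(CH2Br): pendant –CH2X: halogen on sp³ carbon → alkyl halide.
  COOCH2CH3: –C(=O)OCH2CH3: carbonyl C bonded to C and to –OEt → ester.
No segment is a ketone: CH(OCOCH3) is ester, not ketone; CH(NHCOCH3) is amide, not ketone; CH(COOH) is carboxylic acid, not ketone. → 0.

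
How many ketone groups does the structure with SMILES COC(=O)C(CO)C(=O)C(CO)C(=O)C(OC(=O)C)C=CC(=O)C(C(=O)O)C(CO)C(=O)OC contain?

3

Taking each segment in turn:
  CH3OOC: CH3O–C(=O)–: carbonyl C bonded to C and to –OCH3 → ester (not ketone + ether).
  CH(CH2OH): pendant –CH2OH on an sp³ backbone C → alcohol.
  CO: –C(=O)– with carbon on both sides → ketone.
  CH(CH2OH): pendant –CH2OH on an sp³ backbone C → alcohol.
  CO: –C(=O)– with carbon on both sides → ketone.
  CH(OCOCH3): pendant –OC(=O)CH3: an acyloxy group → ester.
  CH=CH: C=C double bond → alkene.
  CO: –C(=O)– with carbon on both sides → ketone.
  CH(COOH): pendant –COOH: carbonyl C bonded to C and –OH → carboxylic acid.
  CH(CH2OH): pendant –CH2OH on an sp³ backbone C → alcohol.
  COOCH3: –C(=O)OCH3: carbonyl C bonded to C and to –OCH3 → ester (not ketone + ether).
Ketone appears at: CO, CO, CO → 3.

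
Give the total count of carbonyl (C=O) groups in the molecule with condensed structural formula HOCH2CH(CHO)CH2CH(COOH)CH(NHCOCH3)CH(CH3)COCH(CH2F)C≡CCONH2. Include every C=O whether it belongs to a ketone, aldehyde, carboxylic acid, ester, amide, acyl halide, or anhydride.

5

CH(CHO): aldehyde, 1 C=O (running total 1).
CH(COOH): carboxylic acid, 1 C=O (running total 2).
CH(NHCOCH3): amide, 1 C=O (running total 3).
CO: ketone, 1 C=O (running total 4).
CONH2: amide, 1 C=O (running total 5).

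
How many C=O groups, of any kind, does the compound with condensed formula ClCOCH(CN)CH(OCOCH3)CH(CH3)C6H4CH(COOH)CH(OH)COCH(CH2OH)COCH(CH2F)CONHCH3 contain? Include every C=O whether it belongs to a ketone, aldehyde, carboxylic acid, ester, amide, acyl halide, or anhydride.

6

ClCO: acyl halide, 1 C=O (running total 1).
CH(OCOCH3): ester, 1 C=O (running total 2).
CH(COOH): carboxylic acid, 1 C=O (running total 3).
CO: ketone, 1 C=O (running total 4).
CO: ketone, 1 C=O (running total 5).
CONHCH3: amide, 1 C=O (running total 6).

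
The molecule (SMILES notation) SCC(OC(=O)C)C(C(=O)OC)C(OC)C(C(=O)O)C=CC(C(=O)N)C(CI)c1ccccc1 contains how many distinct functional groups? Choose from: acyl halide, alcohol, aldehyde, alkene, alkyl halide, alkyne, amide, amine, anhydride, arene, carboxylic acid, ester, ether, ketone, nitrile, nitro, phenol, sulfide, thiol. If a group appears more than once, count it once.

–SH on an sp³ carbon → thiol.
pendant –OC(=O)CH3: an acyloxy group → ester.
pendant –COOCH3: carbonyl C bonded to C and –OCH3 → ester.
pendant –OCH3: C–O–C with sp³ C, no adjacent C=O → ether.
pendant –COOH: carbonyl C bonded to C and –OH → carboxylic acid.
C=C double bond → alkene.
pendant –CONH2: carbonyl C bonded to C and N → amide.
pendant –CH2X: halogen on sp³ carbon → alkyl halide.
–C6H5 phenyl ring → arene.
Distinct types present: alkene, alkyl halide, amide, arene, carboxylic acid, ester, ether, thiol.

8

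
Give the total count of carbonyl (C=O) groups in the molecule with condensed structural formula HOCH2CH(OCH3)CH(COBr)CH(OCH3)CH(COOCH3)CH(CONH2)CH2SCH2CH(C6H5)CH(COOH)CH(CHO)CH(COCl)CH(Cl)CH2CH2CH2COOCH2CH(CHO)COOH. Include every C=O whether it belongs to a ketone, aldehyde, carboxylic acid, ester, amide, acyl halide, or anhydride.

9

CH(COBr): acyl halide, 1 C=O (running total 1).
CH(COOCH3): ester, 1 C=O (running total 2).
CH(CONH2): amide, 1 C=O (running total 3).
CH(COOH): carboxylic acid, 1 C=O (running total 4).
CH(CHO): aldehyde, 1 C=O (running total 5).
CH(COCl): acyl halide, 1 C=O (running total 6).
CH2COOCH2: ester, 1 C=O (running total 7).
CH(CHO): aldehyde, 1 C=O (running total 8).
COOH: carboxylic acid, 1 C=O (running total 9).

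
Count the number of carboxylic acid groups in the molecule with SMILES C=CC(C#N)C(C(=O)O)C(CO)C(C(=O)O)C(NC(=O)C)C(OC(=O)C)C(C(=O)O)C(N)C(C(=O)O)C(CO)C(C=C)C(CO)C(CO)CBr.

C=C double bond → alkene.
pendant –C≡N: nitrile.
pendant –COOH: carbonyl C bonded to C and –OH → carboxylic acid.
pendant –CH2OH on an sp³ backbone C → alcohol.
pendant –COOH: carbonyl C bonded to C and –OH → carboxylic acid.
pendant –NHC(=O)CH3: N bonded to a carbonyl → amide (not amine).
pendant –OC(=O)CH3: an acyloxy group → ester.
pendant –COOH: carbonyl C bonded to C and –OH → carboxylic acid.
–NH2 on an sp³ carbon with no adjacent C=O → amine.
pendant –COOH: carbonyl C bonded to C and –OH → carboxylic acid.
pendant –CH2OH on an sp³ backbone C → alcohol.
pendant –CH=CH2: C=C double bond → alkene.
pendant –CH2OH on an sp³ backbone C → alcohol.
pendant –CH2OH on an sp³ backbone C → alcohol.
halogen on an sp³ carbon → alkyl halide.
Carboxylic acid appears at: CH(COOH), CH(COOH), CH(COOH), CH(COOH) → 4.

4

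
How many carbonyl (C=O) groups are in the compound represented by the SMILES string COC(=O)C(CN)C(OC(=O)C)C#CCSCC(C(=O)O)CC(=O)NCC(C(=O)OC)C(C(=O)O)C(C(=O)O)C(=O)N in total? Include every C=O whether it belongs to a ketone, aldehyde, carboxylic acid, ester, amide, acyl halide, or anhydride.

8

CH3OOC: ester, 1 C=O (running total 1).
CH(OCOCH3): ester, 1 C=O (running total 2).
CH(COOH): carboxylic acid, 1 C=O (running total 3).
CH2CONHCH2: amide, 1 C=O (running total 4).
CH(COOCH3): ester, 1 C=O (running total 5).
CH(COOH): carboxylic acid, 1 C=O (running total 6).
CH(COOH): carboxylic acid, 1 C=O (running total 7).
CONH2: amide, 1 C=O (running total 8).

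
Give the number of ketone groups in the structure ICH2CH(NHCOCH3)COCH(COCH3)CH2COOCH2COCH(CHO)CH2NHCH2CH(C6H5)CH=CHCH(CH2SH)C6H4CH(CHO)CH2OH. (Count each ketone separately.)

3

halogen on an sp³ carbon → alkyl halide.
pendant –NHC(=O)CH3: N bonded to a carbonyl → amide (not amine).
–C(=O)– with carbon on both sides → ketone.
pendant –COCH3: carbonyl C bonded to two carbons → ketone.
–C(=O)–O–C with C on the carbonyl side → ester.
–C(=O)– with carbon on both sides → ketone.
pendant –CHO: carbonyl C bonded to C and H → aldehyde.
C–N–C with sp³ carbons and no adjacent C=O → amine (secondary).
pendant –C6H5: benzene ring → arene.
C=C double bond → alkene.
pendant –CH2SH → thiol.
para-disubstituted benzene ring → arene.
pendant –CHO: carbonyl C bonded to C and H → aldehyde.
–OH on an sp³ carbon → alcohol.
Ketone appears at: CO, CH(COCH3), CO → 3.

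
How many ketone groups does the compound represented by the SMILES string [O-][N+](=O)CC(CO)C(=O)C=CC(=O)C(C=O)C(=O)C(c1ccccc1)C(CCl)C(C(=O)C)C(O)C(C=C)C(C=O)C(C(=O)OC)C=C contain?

Reading the structure from left to right:
  O2NCH2: –NO2 on carbon → nitro group.
  CH(CH2OH): pendant –CH2OH on an sp³ backbone C → alcohol.
  CO: –C(=O)– with carbon on both sides → ketone.
  CH=CH: C=C double bond → alkene.
  CO: –C(=O)– with carbon on both sides → ketone.
  CH(CHO): pendant –CHO: carbonyl C bonded to C and H → aldehyde.
  CO: –C(=O)– with carbon on both sides → ketone.
  CH(C6H5): pendant –C6H5: benzene ring → arene.
  CH(CH2Cl): pendant –CH2X: halogen on sp³ carbon → alkyl halide.
  CH(COCH3): pendant –COCH3: carbonyl C bonded to two carbons → ketone.
  CH(OH): –OH on an sp³ carbon → alcohol (secondary).
  CH(CH=CH2): pendant –CH=CH2: C=C double bond → alkene.
  CH(CHO): pendant –CHO: carbonyl C bonded to C and H → aldehyde.
  CH(COOCH3): pendant –COOCH3: carbonyl C bonded to C and –OCH3 → ester.
  CH=CH2: C=C double bond → alkene.
Ketone appears at: CO, CO, CO, CH(COCH3) → 4.

4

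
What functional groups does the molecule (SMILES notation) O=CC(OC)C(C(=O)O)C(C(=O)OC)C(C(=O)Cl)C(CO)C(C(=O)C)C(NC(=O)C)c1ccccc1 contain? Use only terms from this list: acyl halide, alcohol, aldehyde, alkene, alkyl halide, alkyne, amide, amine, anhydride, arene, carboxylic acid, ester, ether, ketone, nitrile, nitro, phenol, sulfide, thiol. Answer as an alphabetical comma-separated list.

Reading the structure from left to right:
  OHC: terminal –CHO: carbonyl C bonded to H and C → aldehyde.
  CH(OCH3): pendant –OCH3: C–O–C with sp³ C, no adjacent C=O → ether.
  CH(COOH): pendant –COOH: carbonyl C bonded to C and –OH → carboxylic acid.
  CH(COOCH3): pendant –COOCH3: carbonyl C bonded to C and –OCH3 → ester.
  CH(COCl): pendant –C(=O)X: carbonyl C bonded to C and halogen → acyl halide.
  CH(CH2OH): pendant –CH2OH on an sp³ backbone C → alcohol.
  CH(COCH3): pendant –COCH3: carbonyl C bonded to two carbons → ketone.
  CH(NHCOCH3): pendant –NHC(=O)CH3: N bonded to a carbonyl → amide (not amine).
  C6H5: –C6H5 phenyl ring → arene.

acyl halide, alcohol, aldehyde, amide, arene, carboxylic acid, ester, ether, ketone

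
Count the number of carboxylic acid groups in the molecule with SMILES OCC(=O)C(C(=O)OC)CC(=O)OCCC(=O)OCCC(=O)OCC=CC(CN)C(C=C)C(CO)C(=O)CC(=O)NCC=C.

Working along the chain:
  HOCH2: HO– on an sp³ carbon → alcohol.
  CO: –C(=O)– with carbon on both sides → ketone.
  CH(COOCH3): pendant –COOCH3: carbonyl C bonded to C and –OCH3 → ester.
  CH2COOCH2: –C(=O)–O–C with C on the carbonyl side → ester.
  CH2COOCH2: –C(=O)–O–C with C on the carbonyl side → ester.
  CH2COOCH2: –C(=O)–O–C with C on the carbonyl side → ester.
  CH=CH: C=C double bond → alkene.
  CH(CH2NH2): pendant –CH2NH2: N on sp³ C, no adjacent C=O → amine.
  CH(CH=CH2): pendant –CH=CH2: C=C double bond → alkene.
  CH(CH2OH): pendant –CH2OH on an sp³ backbone C → alcohol.
  CO: –C(=O)– with carbon on both sides → ketone.
  CH2CONHCH2: –C(=O)–N– linkage → amide (the N is not an amine).
  CH=CH2: C=C double bond → alkene.
No segment is a carboxylic acid: HOCH2 is alcohol, not carboxylic acid; CH(COOCH3) is ester, not carboxylic acid; CH2COOCH2 is ester, not carboxylic acid. → 0.

0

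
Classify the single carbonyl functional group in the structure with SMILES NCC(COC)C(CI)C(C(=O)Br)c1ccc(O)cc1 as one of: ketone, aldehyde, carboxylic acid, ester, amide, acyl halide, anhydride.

acyl halide

The carbonyl is in the CH(COBr) segment: pendant –C(=O)X: carbonyl C bonded to C and halogen → acyl halide.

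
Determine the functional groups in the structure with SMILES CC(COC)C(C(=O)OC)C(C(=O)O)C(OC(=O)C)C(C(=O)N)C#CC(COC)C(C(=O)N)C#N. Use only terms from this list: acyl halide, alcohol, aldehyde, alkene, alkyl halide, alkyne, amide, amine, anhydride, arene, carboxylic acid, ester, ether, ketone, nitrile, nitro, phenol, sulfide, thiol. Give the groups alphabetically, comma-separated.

Reading the structure from left to right:
  CH(CH2OCH3): pendant –CH2OCH3: C–O–C linkage → ether.
  CH(COOCH3): pendant –COOCH3: carbonyl C bonded to C and –OCH3 → ester.
  CH(COOH): pendant –COOH: carbonyl C bonded to C and –OH → carboxylic acid.
  CH(OCOCH3): pendant –OC(=O)CH3: an acyloxy group → ester.
  CH(CONH2): pendant –CONH2: carbonyl C bonded to C and N → amide.
  C≡C: C≡C triple bond → alkyne.
  CH(CH2OCH3): pendant –CH2OCH3: C–O–C linkage → ether.
  CH(CONH2): pendant –CONH2: carbonyl C bonded to C and N → amide.
  CN: –C≡N: carbon triple-bonded to nitrogen → nitrile.

alkyne, amide, carboxylic acid, ester, ether, nitrile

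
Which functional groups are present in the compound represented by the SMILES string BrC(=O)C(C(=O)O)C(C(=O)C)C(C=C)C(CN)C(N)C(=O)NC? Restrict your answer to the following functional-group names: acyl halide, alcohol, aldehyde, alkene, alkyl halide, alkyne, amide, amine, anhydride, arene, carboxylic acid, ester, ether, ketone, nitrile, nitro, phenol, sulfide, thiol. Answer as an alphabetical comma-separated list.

acyl halide, alkene, amide, amine, carboxylic acid, ketone

Taking each segment in turn:
  BrCO: –C(=O)Br: carbonyl C bonded to C and to a halogen → acyl halide (not alkyl halide).
  CH(COOH): pendant –COOH: carbonyl C bonded to C and –OH → carboxylic acid.
  CH(COCH3): pendant –COCH3: carbonyl C bonded to two carbons → ketone.
  CH(CH=CH2): pendant –CH=CH2: C=C double bond → alkene.
  CH(CH2NH2): pendant –CH2NH2: N on sp³ C, no adjacent C=O → amine.
  CH(NH2): –NH2 on an sp³ carbon with no adjacent C=O → amine.
  CONHCH3: –C(=O)NHCH3: carbonyl C bonded to C and to N → amide (the N is not an amine).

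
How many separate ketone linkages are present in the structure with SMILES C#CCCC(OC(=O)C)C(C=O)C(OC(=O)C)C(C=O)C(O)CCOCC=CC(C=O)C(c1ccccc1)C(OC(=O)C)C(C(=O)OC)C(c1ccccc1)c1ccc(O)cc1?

Reading the structure from left to right:
  HC≡C: C≡C triple bond → alkyne.
  CH(OCOCH3): pendant –OC(=O)CH3: an acyloxy group → ester.
  CH(CHO): pendant –CHO: carbonyl C bonded to C and H → aldehyde.
  CH(OCOCH3): pendant –OC(=O)CH3: an acyloxy group → ester.
  CH(CHO): pendant –CHO: carbonyl C bonded to C and H → aldehyde.
  CH(OH): –OH on an sp³ carbon → alcohol (secondary).
  CH2OCH2: C–O–C with sp³ carbons on both sides and no adjacent C=O → ether.
  CH=CH: C=C double bond → alkene.
  CH(CHO): pendant –CHO: carbonyl C bonded to C and H → aldehyde.
  CH(C6H5): pendant –C6H5: benzene ring → arene.
  CH(OCOCH3): pendant –OC(=O)CH3: an acyloxy group → ester.
  CH(COOCH3): pendant –COOCH3: carbonyl C bonded to C and –OCH3 → ester.
  CH(C6H5): pendant –C6H5: benzene ring → arene.
  C6H4OH: –OH attached directly to an aromatic ring → phenol (not alcohol); the ring itself is an arene.
No segment is a ketone: CH(OCOCH3) is ester, not ketone; CH(CHO) is aldehyde, not ketone; CH(OCOCH3) is ester, not ketone. → 0.

0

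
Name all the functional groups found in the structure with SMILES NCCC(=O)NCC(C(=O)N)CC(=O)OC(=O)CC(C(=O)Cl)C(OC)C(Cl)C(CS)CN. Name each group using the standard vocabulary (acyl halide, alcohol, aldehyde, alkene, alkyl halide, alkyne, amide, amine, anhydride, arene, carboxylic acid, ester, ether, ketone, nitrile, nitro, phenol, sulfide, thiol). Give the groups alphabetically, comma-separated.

acyl halide, alkyl halide, amide, amine, anhydride, ether, thiol

–NH2 on an sp³ carbon with no adjacent C=O → amine.
–C(=O)–N– linkage → amide (the N is not an amine).
pendant –CONH2: carbonyl C bonded to C and N → amide.
two acyl groups sharing one oxygen, –C(=O)–O–C(=O)– → anhydride.
pendant –C(=O)X: carbonyl C bonded to C and halogen → acyl halide.
pendant –OCH3: C–O–C with sp³ C, no adjacent C=O → ether.
halogen on an sp³ carbon → alkyl halide.
pendant –CH2SH → thiol.
–NH2 on an sp³ carbon with no adjacent C=O → amine.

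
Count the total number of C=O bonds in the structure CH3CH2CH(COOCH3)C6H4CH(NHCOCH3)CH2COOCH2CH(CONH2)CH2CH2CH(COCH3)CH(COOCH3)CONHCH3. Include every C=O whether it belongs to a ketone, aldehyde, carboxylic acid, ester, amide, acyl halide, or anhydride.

CH(COOCH3): ester, 1 C=O (running total 1).
CH(NHCOCH3): amide, 1 C=O (running total 2).
CH2COOCH2: ester, 1 C=O (running total 3).
CH(CONH2): amide, 1 C=O (running total 4).
CH(COCH3): ketone, 1 C=O (running total 5).
CH(COOCH3): ester, 1 C=O (running total 6).
CONHCH3: amide, 1 C=O (running total 7).

7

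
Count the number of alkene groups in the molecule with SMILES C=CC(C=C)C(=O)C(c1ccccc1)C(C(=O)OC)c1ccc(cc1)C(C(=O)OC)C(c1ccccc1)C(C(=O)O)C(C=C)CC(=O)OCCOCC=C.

Working along the chain:
  CH2=CH: C=C double bond → alkene.
  CH(CH=CH2): pendant –CH=CH2: C=C double bond → alkene.
  CO: –C(=O)– with carbon on both sides → ketone.
  CH(C6H5): pendant –C6H5: benzene ring → arene.
  CH(COOCH3): pendant –COOCH3: carbonyl C bonded to C and –OCH3 → ester.
  C6H4: para-disubstituted benzene ring → arene.
  CH(COOCH3): pendant –COOCH3: carbonyl C bonded to C and –OCH3 → ester.
  CH(C6H5): pendant –C6H5: benzene ring → arene.
  CH(COOH): pendant –COOH: carbonyl C bonded to C and –OH → carboxylic acid.
  CH(CH=CH2): pendant –CH=CH2: C=C double bond → alkene.
  CH2COOCH2: –C(=O)–O–C with C on the carbonyl side → ester.
  CH2OCH2: C–O–C with sp³ carbons on both sides and no adjacent C=O → ether.
  CH=CH2: C=C double bond → alkene.
Alkene appears at: CH2=CH, CH(CH=CH2), CH(CH=CH2), CH=CH2 → 4.

4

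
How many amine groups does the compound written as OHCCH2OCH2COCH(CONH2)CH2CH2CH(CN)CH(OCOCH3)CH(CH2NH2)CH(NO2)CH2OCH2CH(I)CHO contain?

1

terminal –CHO: carbonyl C bonded to H and C → aldehyde.
C–O–C with sp³ carbons on both sides and no adjacent C=O → ether.
–C(=O)– with carbon on both sides → ketone.
pendant –CONH2: carbonyl C bonded to C and N → amide.
pendant –C≡N: nitrile.
pendant –OC(=O)CH3: an acyloxy group → ester.
pendant –CH2NH2: N on sp³ C, no adjacent C=O → amine.
–NO2 on an sp³ carbon → nitro (the N=O is not a carbonyl).
C–O–C with sp³ carbons on both sides and no adjacent C=O → ether.
halogen on an sp³ carbon → alkyl halide.
terminal –CHO: carbonyl C bonded to H and C → aldehyde.
Amine appears at: CH(CH2NH2) → 1.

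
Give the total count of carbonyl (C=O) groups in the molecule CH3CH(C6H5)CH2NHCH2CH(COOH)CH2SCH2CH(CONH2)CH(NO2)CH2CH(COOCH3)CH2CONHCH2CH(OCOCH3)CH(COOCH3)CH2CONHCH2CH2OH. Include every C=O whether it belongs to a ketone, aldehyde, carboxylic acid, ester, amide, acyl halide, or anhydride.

7

CH(COOH): carboxylic acid, 1 C=O (running total 1).
CH(CONH2): amide, 1 C=O (running total 2).
CH(COOCH3): ester, 1 C=O (running total 3).
CH2CONHCH2: amide, 1 C=O (running total 4).
CH(OCOCH3): ester, 1 C=O (running total 5).
CH(COOCH3): ester, 1 C=O (running total 6).
CH2CONHCH2: amide, 1 C=O (running total 7).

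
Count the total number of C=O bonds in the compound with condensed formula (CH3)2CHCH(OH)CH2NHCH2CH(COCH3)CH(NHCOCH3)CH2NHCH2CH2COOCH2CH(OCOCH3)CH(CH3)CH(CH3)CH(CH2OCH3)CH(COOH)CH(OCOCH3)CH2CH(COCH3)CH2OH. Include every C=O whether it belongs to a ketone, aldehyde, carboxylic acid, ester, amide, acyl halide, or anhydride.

7

CH(COCH3): ketone, 1 C=O (running total 1).
CH(NHCOCH3): amide, 1 C=O (running total 2).
CH2COOCH2: ester, 1 C=O (running total 3).
CH(OCOCH3): ester, 1 C=O (running total 4).
CH(COOH): carboxylic acid, 1 C=O (running total 5).
CH(OCOCH3): ester, 1 C=O (running total 6).
CH(COCH3): ketone, 1 C=O (running total 7).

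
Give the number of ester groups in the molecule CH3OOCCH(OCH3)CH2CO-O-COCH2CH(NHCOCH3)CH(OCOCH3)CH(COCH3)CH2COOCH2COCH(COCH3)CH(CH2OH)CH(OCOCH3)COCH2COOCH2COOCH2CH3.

6

CH3O–C(=O)–: carbonyl C bonded to C and to –OCH3 → ester (not ketone + ether).
pendant –OCH3: C–O–C with sp³ C, no adjacent C=O → ether.
two acyl groups sharing one oxygen, –C(=O)–O–C(=O)– → anhydride.
pendant –NHC(=O)CH3: N bonded to a carbonyl → amide (not amine).
pendant –OC(=O)CH3: an acyloxy group → ester.
pendant –COCH3: carbonyl C bonded to two carbons → ketone.
–C(=O)–O–C with C on the carbonyl side → ester.
–C(=O)– with carbon on both sides → ketone.
pendant –COCH3: carbonyl C bonded to two carbons → ketone.
pendant –CH2OH on an sp³ backbone C → alcohol.
pendant –OC(=O)CH3: an acyloxy group → ester.
–C(=O)– with carbon on both sides → ketone.
–C(=O)–O–C with C on the carbonyl side → ester.
–C(=O)OCH2CH3: carbonyl C bonded to C and to –OEt → ester.
Ester appears at: CH3OOC, CH(OCOCH3), CH2COOCH2, CH(OCOCH3), CH2COOCH2, COOCH2CH3 → 6.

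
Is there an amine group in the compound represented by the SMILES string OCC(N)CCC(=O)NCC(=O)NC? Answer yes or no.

Reading the structure from left to right:
  HOCH2: HO– on an sp³ carbon → alcohol.
  CH(NH2): –NH2 on an sp³ carbon with no adjacent C=O → amine.
  CH2CONHCH2: –C(=O)–N– linkage → amide (the N is not an amine).
  CONHCH3: –C(=O)NHCH3: carbonyl C bonded to C and to N → amide (the N is not an amine).
The CH(NH2) segment supplies the amine: –NH2 on an sp³ carbon with no adjacent C=O → amine.

yes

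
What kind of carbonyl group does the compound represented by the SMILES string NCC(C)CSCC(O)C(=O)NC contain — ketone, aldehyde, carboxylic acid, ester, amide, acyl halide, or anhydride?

amide

The carbonyl is in the CONHCH3 segment: –C(=O)NHCH3: carbonyl C bonded to C and to N → amide (the N is not an amine).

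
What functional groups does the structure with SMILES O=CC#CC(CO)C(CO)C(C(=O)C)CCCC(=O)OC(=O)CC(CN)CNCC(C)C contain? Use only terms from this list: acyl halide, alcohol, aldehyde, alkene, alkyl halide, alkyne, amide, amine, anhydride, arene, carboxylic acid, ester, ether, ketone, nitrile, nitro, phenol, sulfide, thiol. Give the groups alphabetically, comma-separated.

Reading the structure from left to right:
  OHC: terminal –CHO: carbonyl C bonded to H and C → aldehyde.
  C≡C: C≡C triple bond → alkyne.
  CH(CH2OH): pendant –CH2OH on an sp³ backbone C → alcohol.
  CH(CH2OH): pendant –CH2OH on an sp³ backbone C → alcohol.
  CH(COCH3): pendant –COCH3: carbonyl C bonded to two carbons → ketone.
  CH2CO-O-COCH2: two acyl groups sharing one oxygen, –C(=O)–O–C(=O)– → anhydride.
  CH(CH2NH2): pendant –CH2NH2: N on sp³ C, no adjacent C=O → amine.
  CH2NHCH2: C–N–C with sp³ carbons and no adjacent C=O → amine (secondary).

alcohol, aldehyde, alkyne, amine, anhydride, ketone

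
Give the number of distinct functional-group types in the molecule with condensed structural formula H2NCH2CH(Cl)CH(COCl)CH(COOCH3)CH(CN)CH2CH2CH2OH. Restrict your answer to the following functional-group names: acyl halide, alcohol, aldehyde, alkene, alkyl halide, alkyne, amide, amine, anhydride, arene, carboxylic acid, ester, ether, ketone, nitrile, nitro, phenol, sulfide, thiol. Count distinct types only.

–NH2 on an sp³ carbon with no adjacent C=O → amine.
halogen on an sp³ carbon → alkyl halide.
pendant –C(=O)X: carbonyl C bonded to C and halogen → acyl halide.
pendant –COOCH3: carbonyl C bonded to C and –OCH3 → ester.
pendant –C≡N: nitrile.
–OH on an sp³ carbon → alcohol.
Distinct types present: acyl halide, alcohol, alkyl halide, amine, ester, nitrile.

6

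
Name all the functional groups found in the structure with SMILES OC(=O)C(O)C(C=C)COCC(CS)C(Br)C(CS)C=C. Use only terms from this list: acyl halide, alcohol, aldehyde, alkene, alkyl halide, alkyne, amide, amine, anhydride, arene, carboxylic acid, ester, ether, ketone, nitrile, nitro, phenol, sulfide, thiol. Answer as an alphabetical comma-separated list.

–COOH: carbonyl C bonded to –OH and C → carboxylic acid (the –OH is not a separate alcohol).
–OH on an sp³ carbon → alcohol (secondary).
pendant –CH=CH2: C=C double bond → alkene.
C–O–C with sp³ carbons on both sides and no adjacent C=O → ether.
pendant –CH2SH → thiol.
halogen on an sp³ carbon → alkyl halide.
pendant –CH2SH → thiol.
C=C double bond → alkene.

alcohol, alkene, alkyl halide, carboxylic acid, ether, thiol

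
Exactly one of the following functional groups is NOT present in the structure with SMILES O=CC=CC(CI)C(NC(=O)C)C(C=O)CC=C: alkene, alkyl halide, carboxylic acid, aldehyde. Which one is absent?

carboxylic acid

alkene: present (CH=CH — C=C double bond → alkene).
aldehyde: present (OHC — terminal –CHO: carbonyl C bonded to H and C → aldehyde).
alkyl halide: present (CH(CH2I) — pendant –CH2X: halogen on sp³ carbon → alkyl halide).
carboxylic acid: absent. In CH(NHCOCH3), the carbonyl is bonded to nitrogen, not to –OH; that is an amide.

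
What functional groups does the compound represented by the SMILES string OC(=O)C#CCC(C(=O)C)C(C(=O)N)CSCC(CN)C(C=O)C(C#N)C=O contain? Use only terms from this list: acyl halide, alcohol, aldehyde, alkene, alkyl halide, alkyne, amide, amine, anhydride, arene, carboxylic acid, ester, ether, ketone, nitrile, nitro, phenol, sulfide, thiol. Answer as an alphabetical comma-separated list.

aldehyde, alkyne, amide, amine, carboxylic acid, ketone, nitrile, sulfide

–COOH: carbonyl C bonded to –OH and C → carboxylic acid (the –OH is not a separate alcohol).
C≡C triple bond → alkyne.
pendant –COCH3: carbonyl C bonded to two carbons → ketone.
pendant –CONH2: carbonyl C bonded to C and N → amide.
C–S–C linkage → sulfide (thioether).
pendant –CH2NH2: N on sp³ C, no adjacent C=O → amine.
pendant –CHO: carbonyl C bonded to C and H → aldehyde.
pendant –C≡N: nitrile.
terminal –CHO: carbonyl C bonded to H and C → aldehyde.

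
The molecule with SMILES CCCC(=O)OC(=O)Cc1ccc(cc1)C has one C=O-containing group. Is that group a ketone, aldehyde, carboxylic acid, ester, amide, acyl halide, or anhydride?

anhydride

The carbonyl is in the CH2CO-O-COCH2 segment: two acyl groups sharing one oxygen, –C(=O)–O–C(=O)– → anhydride.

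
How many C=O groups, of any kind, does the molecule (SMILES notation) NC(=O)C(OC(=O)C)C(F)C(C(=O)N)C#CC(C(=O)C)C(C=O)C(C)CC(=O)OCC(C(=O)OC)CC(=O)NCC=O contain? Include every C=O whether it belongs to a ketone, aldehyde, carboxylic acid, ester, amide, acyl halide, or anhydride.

H2NCO: amide, 1 C=O (running total 1).
CH(OCOCH3): ester, 1 C=O (running total 2).
CH(CONH2): amide, 1 C=O (running total 3).
CH(COCH3): ketone, 1 C=O (running total 4).
CH(CHO): aldehyde, 1 C=O (running total 5).
CH2COOCH2: ester, 1 C=O (running total 6).
CH(COOCH3): ester, 1 C=O (running total 7).
CH2CONHCH2: amide, 1 C=O (running total 8).
CHO: aldehyde, 1 C=O (running total 9).

9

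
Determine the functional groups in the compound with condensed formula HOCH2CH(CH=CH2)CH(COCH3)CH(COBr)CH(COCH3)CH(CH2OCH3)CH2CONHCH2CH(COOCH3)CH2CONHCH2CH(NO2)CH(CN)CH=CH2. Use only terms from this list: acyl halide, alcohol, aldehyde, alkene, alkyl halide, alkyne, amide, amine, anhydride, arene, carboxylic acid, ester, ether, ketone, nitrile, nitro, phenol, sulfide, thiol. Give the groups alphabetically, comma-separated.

acyl halide, alcohol, alkene, amide, ester, ether, ketone, nitrile, nitro

HO– on an sp³ carbon → alcohol.
pendant –CH=CH2: C=C double bond → alkene.
pendant –COCH3: carbonyl C bonded to two carbons → ketone.
pendant –C(=O)X: carbonyl C bonded to C and halogen → acyl halide.
pendant –COCH3: carbonyl C bonded to two carbons → ketone.
pendant –CH2OCH3: C–O–C linkage → ether.
–C(=O)–N– linkage → amide (the N is not an amine).
pendant –COOCH3: carbonyl C bonded to C and –OCH3 → ester.
–C(=O)–N– linkage → amide (the N is not an amine).
–NO2 on an sp³ carbon → nitro (the N=O is not a carbonyl).
pendant –C≡N: nitrile.
C=C double bond → alkene.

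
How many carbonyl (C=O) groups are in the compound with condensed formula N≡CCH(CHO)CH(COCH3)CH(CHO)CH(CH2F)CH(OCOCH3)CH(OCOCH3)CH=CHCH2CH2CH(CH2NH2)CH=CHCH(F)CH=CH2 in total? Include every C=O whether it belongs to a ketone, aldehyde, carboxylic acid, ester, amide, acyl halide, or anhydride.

5

CH(CHO): aldehyde, 1 C=O (running total 1).
CH(COCH3): ketone, 1 C=O (running total 2).
CH(CHO): aldehyde, 1 C=O (running total 3).
CH(OCOCH3): ester, 1 C=O (running total 4).
CH(OCOCH3): ester, 1 C=O (running total 5).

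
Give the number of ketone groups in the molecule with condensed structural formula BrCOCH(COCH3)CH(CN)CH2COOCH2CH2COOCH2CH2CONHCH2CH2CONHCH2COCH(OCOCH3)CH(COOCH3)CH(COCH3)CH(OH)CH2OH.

3

–C(=O)Br: carbonyl C bonded to C and to a halogen → acyl halide (not alkyl halide).
pendant –COCH3: carbonyl C bonded to two carbons → ketone.
pendant –C≡N: nitrile.
–C(=O)–O–C with C on the carbonyl side → ester.
–C(=O)–O–C with C on the carbonyl side → ester.
–C(=O)–N– linkage → amide (the N is not an amine).
–C(=O)–N– linkage → amide (the N is not an amine).
–C(=O)– with carbon on both sides → ketone.
pendant –OC(=O)CH3: an acyloxy group → ester.
pendant –COOCH3: carbonyl C bonded to C and –OCH3 → ester.
pendant –COCH3: carbonyl C bonded to two carbons → ketone.
–OH on an sp³ carbon → alcohol (secondary).
–OH on an sp³ carbon → alcohol.
Ketone appears at: CH(COCH3), CO, CH(COCH3) → 3.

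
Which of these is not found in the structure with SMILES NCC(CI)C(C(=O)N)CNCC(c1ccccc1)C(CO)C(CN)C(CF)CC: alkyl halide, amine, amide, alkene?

alkene

amine: present (H2NCH2 — –NH2 on an sp³ carbon with no adjacent C=O → amine).
alkyl halide: present (CH(CH2I) — pendant –CH2X: halogen on sp³ carbon → alkyl halide).
amide: present (CH(CONH2) — pendant –CONH2: carbonyl C bonded to C and N → amide).
alkene: absent. In CH(C6H5), the C=C units are part of an aromatic ring, which is an arene, not an isolated alkene.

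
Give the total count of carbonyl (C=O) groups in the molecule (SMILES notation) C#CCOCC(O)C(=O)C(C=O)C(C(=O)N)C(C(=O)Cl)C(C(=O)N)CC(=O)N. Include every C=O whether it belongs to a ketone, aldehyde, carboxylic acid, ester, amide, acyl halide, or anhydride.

CO: ketone, 1 C=O (running total 1).
CH(CHO): aldehyde, 1 C=O (running total 2).
CH(CONH2): amide, 1 C=O (running total 3).
CH(COCl): acyl halide, 1 C=O (running total 4).
CH(CONH2): amide, 1 C=O (running total 5).
CONH2: amide, 1 C=O (running total 6).

6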